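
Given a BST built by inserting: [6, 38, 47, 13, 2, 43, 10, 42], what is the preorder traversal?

Tree insertion order: [6, 38, 47, 13, 2, 43, 10, 42]
Tree (level-order array): [6, 2, 38, None, None, 13, 47, 10, None, 43, None, None, None, 42]
Preorder traversal: [6, 2, 38, 13, 10, 47, 43, 42]


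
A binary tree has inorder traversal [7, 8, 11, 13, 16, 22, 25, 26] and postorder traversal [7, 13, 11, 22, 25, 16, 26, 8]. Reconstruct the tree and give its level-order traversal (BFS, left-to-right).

Inorder:   [7, 8, 11, 13, 16, 22, 25, 26]
Postorder: [7, 13, 11, 22, 25, 16, 26, 8]
Algorithm: postorder visits root last, so walk postorder right-to-left;
each value is the root of the current inorder slice — split it at that
value, recurse on the right subtree first, then the left.
Recursive splits:
  root=8; inorder splits into left=[7], right=[11, 13, 16, 22, 25, 26]
  root=26; inorder splits into left=[11, 13, 16, 22, 25], right=[]
  root=16; inorder splits into left=[11, 13], right=[22, 25]
  root=25; inorder splits into left=[22], right=[]
  root=22; inorder splits into left=[], right=[]
  root=11; inorder splits into left=[], right=[13]
  root=13; inorder splits into left=[], right=[]
  root=7; inorder splits into left=[], right=[]
Reconstructed level-order: [8, 7, 26, 16, 11, 25, 13, 22]


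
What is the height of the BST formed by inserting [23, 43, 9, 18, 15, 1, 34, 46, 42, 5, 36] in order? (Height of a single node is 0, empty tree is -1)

Insertion order: [23, 43, 9, 18, 15, 1, 34, 46, 42, 5, 36]
Tree (level-order array): [23, 9, 43, 1, 18, 34, 46, None, 5, 15, None, None, 42, None, None, None, None, None, None, 36]
Compute height bottom-up (empty subtree = -1):
  height(5) = 1 + max(-1, -1) = 0
  height(1) = 1 + max(-1, 0) = 1
  height(15) = 1 + max(-1, -1) = 0
  height(18) = 1 + max(0, -1) = 1
  height(9) = 1 + max(1, 1) = 2
  height(36) = 1 + max(-1, -1) = 0
  height(42) = 1 + max(0, -1) = 1
  height(34) = 1 + max(-1, 1) = 2
  height(46) = 1 + max(-1, -1) = 0
  height(43) = 1 + max(2, 0) = 3
  height(23) = 1 + max(2, 3) = 4
Height = 4


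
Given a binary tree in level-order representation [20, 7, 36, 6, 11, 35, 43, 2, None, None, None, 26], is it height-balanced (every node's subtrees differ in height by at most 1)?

Tree (level-order array): [20, 7, 36, 6, 11, 35, 43, 2, None, None, None, 26]
Definition: a tree is height-balanced if, at every node, |h(left) - h(right)| <= 1 (empty subtree has height -1).
Bottom-up per-node check:
  node 2: h_left=-1, h_right=-1, diff=0 [OK], height=0
  node 6: h_left=0, h_right=-1, diff=1 [OK], height=1
  node 11: h_left=-1, h_right=-1, diff=0 [OK], height=0
  node 7: h_left=1, h_right=0, diff=1 [OK], height=2
  node 26: h_left=-1, h_right=-1, diff=0 [OK], height=0
  node 35: h_left=0, h_right=-1, diff=1 [OK], height=1
  node 43: h_left=-1, h_right=-1, diff=0 [OK], height=0
  node 36: h_left=1, h_right=0, diff=1 [OK], height=2
  node 20: h_left=2, h_right=2, diff=0 [OK], height=3
All nodes satisfy the balance condition.
Result: Balanced


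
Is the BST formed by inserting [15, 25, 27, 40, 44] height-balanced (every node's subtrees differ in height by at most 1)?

Tree (level-order array): [15, None, 25, None, 27, None, 40, None, 44]
Definition: a tree is height-balanced if, at every node, |h(left) - h(right)| <= 1 (empty subtree has height -1).
Bottom-up per-node check:
  node 44: h_left=-1, h_right=-1, diff=0 [OK], height=0
  node 40: h_left=-1, h_right=0, diff=1 [OK], height=1
  node 27: h_left=-1, h_right=1, diff=2 [FAIL (|-1-1|=2 > 1)], height=2
  node 25: h_left=-1, h_right=2, diff=3 [FAIL (|-1-2|=3 > 1)], height=3
  node 15: h_left=-1, h_right=3, diff=4 [FAIL (|-1-3|=4 > 1)], height=4
Node 27 violates the condition: |-1 - 1| = 2 > 1.
Result: Not balanced


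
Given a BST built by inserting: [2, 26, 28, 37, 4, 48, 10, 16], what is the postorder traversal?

Tree insertion order: [2, 26, 28, 37, 4, 48, 10, 16]
Tree (level-order array): [2, None, 26, 4, 28, None, 10, None, 37, None, 16, None, 48]
Postorder traversal: [16, 10, 4, 48, 37, 28, 26, 2]


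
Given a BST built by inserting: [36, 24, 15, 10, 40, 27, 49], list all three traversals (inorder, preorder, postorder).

Tree insertion order: [36, 24, 15, 10, 40, 27, 49]
Tree (level-order array): [36, 24, 40, 15, 27, None, 49, 10]
Inorder (L, root, R): [10, 15, 24, 27, 36, 40, 49]
Preorder (root, L, R): [36, 24, 15, 10, 27, 40, 49]
Postorder (L, R, root): [10, 15, 27, 24, 49, 40, 36]


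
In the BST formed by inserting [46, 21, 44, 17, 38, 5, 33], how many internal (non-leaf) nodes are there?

Tree built from: [46, 21, 44, 17, 38, 5, 33]
Tree (level-order array): [46, 21, None, 17, 44, 5, None, 38, None, None, None, 33]
Rule: An internal node has at least one child.
Per-node child counts:
  node 46: 1 child(ren)
  node 21: 2 child(ren)
  node 17: 1 child(ren)
  node 5: 0 child(ren)
  node 44: 1 child(ren)
  node 38: 1 child(ren)
  node 33: 0 child(ren)
Matching nodes: [46, 21, 17, 44, 38]
Count of internal (non-leaf) nodes: 5


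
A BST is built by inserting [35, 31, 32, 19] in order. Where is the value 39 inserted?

Starting tree (level order): [35, 31, None, 19, 32]
Insertion path: 35
Result: insert 39 as right child of 35
Final tree (level order): [35, 31, 39, 19, 32]


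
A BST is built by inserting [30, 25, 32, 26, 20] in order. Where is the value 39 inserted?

Starting tree (level order): [30, 25, 32, 20, 26]
Insertion path: 30 -> 32
Result: insert 39 as right child of 32
Final tree (level order): [30, 25, 32, 20, 26, None, 39]


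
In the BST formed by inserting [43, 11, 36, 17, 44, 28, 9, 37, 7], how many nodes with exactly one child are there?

Tree built from: [43, 11, 36, 17, 44, 28, 9, 37, 7]
Tree (level-order array): [43, 11, 44, 9, 36, None, None, 7, None, 17, 37, None, None, None, 28]
Rule: These are nodes with exactly 1 non-null child.
Per-node child counts:
  node 43: 2 child(ren)
  node 11: 2 child(ren)
  node 9: 1 child(ren)
  node 7: 0 child(ren)
  node 36: 2 child(ren)
  node 17: 1 child(ren)
  node 28: 0 child(ren)
  node 37: 0 child(ren)
  node 44: 0 child(ren)
Matching nodes: [9, 17]
Count of nodes with exactly one child: 2


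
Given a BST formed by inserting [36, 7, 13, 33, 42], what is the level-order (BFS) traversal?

Tree insertion order: [36, 7, 13, 33, 42]
Tree (level-order array): [36, 7, 42, None, 13, None, None, None, 33]
BFS from the root, enqueuing left then right child of each popped node:
  queue [36] -> pop 36, enqueue [7, 42], visited so far: [36]
  queue [7, 42] -> pop 7, enqueue [13], visited so far: [36, 7]
  queue [42, 13] -> pop 42, enqueue [none], visited so far: [36, 7, 42]
  queue [13] -> pop 13, enqueue [33], visited so far: [36, 7, 42, 13]
  queue [33] -> pop 33, enqueue [none], visited so far: [36, 7, 42, 13, 33]
Result: [36, 7, 42, 13, 33]


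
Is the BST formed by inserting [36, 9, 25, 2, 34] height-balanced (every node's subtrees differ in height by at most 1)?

Tree (level-order array): [36, 9, None, 2, 25, None, None, None, 34]
Definition: a tree is height-balanced if, at every node, |h(left) - h(right)| <= 1 (empty subtree has height -1).
Bottom-up per-node check:
  node 2: h_left=-1, h_right=-1, diff=0 [OK], height=0
  node 34: h_left=-1, h_right=-1, diff=0 [OK], height=0
  node 25: h_left=-1, h_right=0, diff=1 [OK], height=1
  node 9: h_left=0, h_right=1, diff=1 [OK], height=2
  node 36: h_left=2, h_right=-1, diff=3 [FAIL (|2--1|=3 > 1)], height=3
Node 36 violates the condition: |2 - -1| = 3 > 1.
Result: Not balanced


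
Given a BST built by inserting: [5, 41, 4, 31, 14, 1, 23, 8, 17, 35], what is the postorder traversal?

Tree insertion order: [5, 41, 4, 31, 14, 1, 23, 8, 17, 35]
Tree (level-order array): [5, 4, 41, 1, None, 31, None, None, None, 14, 35, 8, 23, None, None, None, None, 17]
Postorder traversal: [1, 4, 8, 17, 23, 14, 35, 31, 41, 5]


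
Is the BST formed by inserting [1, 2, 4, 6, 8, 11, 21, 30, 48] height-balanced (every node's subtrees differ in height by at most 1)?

Tree (level-order array): [1, None, 2, None, 4, None, 6, None, 8, None, 11, None, 21, None, 30, None, 48]
Definition: a tree is height-balanced if, at every node, |h(left) - h(right)| <= 1 (empty subtree has height -1).
Bottom-up per-node check:
  node 48: h_left=-1, h_right=-1, diff=0 [OK], height=0
  node 30: h_left=-1, h_right=0, diff=1 [OK], height=1
  node 21: h_left=-1, h_right=1, diff=2 [FAIL (|-1-1|=2 > 1)], height=2
  node 11: h_left=-1, h_right=2, diff=3 [FAIL (|-1-2|=3 > 1)], height=3
  node 8: h_left=-1, h_right=3, diff=4 [FAIL (|-1-3|=4 > 1)], height=4
  node 6: h_left=-1, h_right=4, diff=5 [FAIL (|-1-4|=5 > 1)], height=5
  node 4: h_left=-1, h_right=5, diff=6 [FAIL (|-1-5|=6 > 1)], height=6
  node 2: h_left=-1, h_right=6, diff=7 [FAIL (|-1-6|=7 > 1)], height=7
  node 1: h_left=-1, h_right=7, diff=8 [FAIL (|-1-7|=8 > 1)], height=8
Node 21 violates the condition: |-1 - 1| = 2 > 1.
Result: Not balanced


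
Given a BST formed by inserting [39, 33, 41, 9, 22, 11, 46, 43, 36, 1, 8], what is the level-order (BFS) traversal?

Tree insertion order: [39, 33, 41, 9, 22, 11, 46, 43, 36, 1, 8]
Tree (level-order array): [39, 33, 41, 9, 36, None, 46, 1, 22, None, None, 43, None, None, 8, 11]
BFS from the root, enqueuing left then right child of each popped node:
  queue [39] -> pop 39, enqueue [33, 41], visited so far: [39]
  queue [33, 41] -> pop 33, enqueue [9, 36], visited so far: [39, 33]
  queue [41, 9, 36] -> pop 41, enqueue [46], visited so far: [39, 33, 41]
  queue [9, 36, 46] -> pop 9, enqueue [1, 22], visited so far: [39, 33, 41, 9]
  queue [36, 46, 1, 22] -> pop 36, enqueue [none], visited so far: [39, 33, 41, 9, 36]
  queue [46, 1, 22] -> pop 46, enqueue [43], visited so far: [39, 33, 41, 9, 36, 46]
  queue [1, 22, 43] -> pop 1, enqueue [8], visited so far: [39, 33, 41, 9, 36, 46, 1]
  queue [22, 43, 8] -> pop 22, enqueue [11], visited so far: [39, 33, 41, 9, 36, 46, 1, 22]
  queue [43, 8, 11] -> pop 43, enqueue [none], visited so far: [39, 33, 41, 9, 36, 46, 1, 22, 43]
  queue [8, 11] -> pop 8, enqueue [none], visited so far: [39, 33, 41, 9, 36, 46, 1, 22, 43, 8]
  queue [11] -> pop 11, enqueue [none], visited so far: [39, 33, 41, 9, 36, 46, 1, 22, 43, 8, 11]
Result: [39, 33, 41, 9, 36, 46, 1, 22, 43, 8, 11]


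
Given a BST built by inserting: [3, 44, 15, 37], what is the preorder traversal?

Tree insertion order: [3, 44, 15, 37]
Tree (level-order array): [3, None, 44, 15, None, None, 37]
Preorder traversal: [3, 44, 15, 37]


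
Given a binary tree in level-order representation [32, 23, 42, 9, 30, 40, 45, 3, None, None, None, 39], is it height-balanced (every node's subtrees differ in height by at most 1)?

Tree (level-order array): [32, 23, 42, 9, 30, 40, 45, 3, None, None, None, 39]
Definition: a tree is height-balanced if, at every node, |h(left) - h(right)| <= 1 (empty subtree has height -1).
Bottom-up per-node check:
  node 3: h_left=-1, h_right=-1, diff=0 [OK], height=0
  node 9: h_left=0, h_right=-1, diff=1 [OK], height=1
  node 30: h_left=-1, h_right=-1, diff=0 [OK], height=0
  node 23: h_left=1, h_right=0, diff=1 [OK], height=2
  node 39: h_left=-1, h_right=-1, diff=0 [OK], height=0
  node 40: h_left=0, h_right=-1, diff=1 [OK], height=1
  node 45: h_left=-1, h_right=-1, diff=0 [OK], height=0
  node 42: h_left=1, h_right=0, diff=1 [OK], height=2
  node 32: h_left=2, h_right=2, diff=0 [OK], height=3
All nodes satisfy the balance condition.
Result: Balanced


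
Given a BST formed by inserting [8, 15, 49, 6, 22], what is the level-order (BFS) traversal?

Tree insertion order: [8, 15, 49, 6, 22]
Tree (level-order array): [8, 6, 15, None, None, None, 49, 22]
BFS from the root, enqueuing left then right child of each popped node:
  queue [8] -> pop 8, enqueue [6, 15], visited so far: [8]
  queue [6, 15] -> pop 6, enqueue [none], visited so far: [8, 6]
  queue [15] -> pop 15, enqueue [49], visited so far: [8, 6, 15]
  queue [49] -> pop 49, enqueue [22], visited so far: [8, 6, 15, 49]
  queue [22] -> pop 22, enqueue [none], visited so far: [8, 6, 15, 49, 22]
Result: [8, 6, 15, 49, 22]


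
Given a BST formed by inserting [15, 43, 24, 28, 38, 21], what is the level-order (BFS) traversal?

Tree insertion order: [15, 43, 24, 28, 38, 21]
Tree (level-order array): [15, None, 43, 24, None, 21, 28, None, None, None, 38]
BFS from the root, enqueuing left then right child of each popped node:
  queue [15] -> pop 15, enqueue [43], visited so far: [15]
  queue [43] -> pop 43, enqueue [24], visited so far: [15, 43]
  queue [24] -> pop 24, enqueue [21, 28], visited so far: [15, 43, 24]
  queue [21, 28] -> pop 21, enqueue [none], visited so far: [15, 43, 24, 21]
  queue [28] -> pop 28, enqueue [38], visited so far: [15, 43, 24, 21, 28]
  queue [38] -> pop 38, enqueue [none], visited so far: [15, 43, 24, 21, 28, 38]
Result: [15, 43, 24, 21, 28, 38]


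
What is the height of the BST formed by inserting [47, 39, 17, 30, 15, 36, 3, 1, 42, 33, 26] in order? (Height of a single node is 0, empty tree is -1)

Insertion order: [47, 39, 17, 30, 15, 36, 3, 1, 42, 33, 26]
Tree (level-order array): [47, 39, None, 17, 42, 15, 30, None, None, 3, None, 26, 36, 1, None, None, None, 33]
Compute height bottom-up (empty subtree = -1):
  height(1) = 1 + max(-1, -1) = 0
  height(3) = 1 + max(0, -1) = 1
  height(15) = 1 + max(1, -1) = 2
  height(26) = 1 + max(-1, -1) = 0
  height(33) = 1 + max(-1, -1) = 0
  height(36) = 1 + max(0, -1) = 1
  height(30) = 1 + max(0, 1) = 2
  height(17) = 1 + max(2, 2) = 3
  height(42) = 1 + max(-1, -1) = 0
  height(39) = 1 + max(3, 0) = 4
  height(47) = 1 + max(4, -1) = 5
Height = 5


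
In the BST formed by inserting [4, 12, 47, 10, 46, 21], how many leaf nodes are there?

Tree built from: [4, 12, 47, 10, 46, 21]
Tree (level-order array): [4, None, 12, 10, 47, None, None, 46, None, 21]
Rule: A leaf has 0 children.
Per-node child counts:
  node 4: 1 child(ren)
  node 12: 2 child(ren)
  node 10: 0 child(ren)
  node 47: 1 child(ren)
  node 46: 1 child(ren)
  node 21: 0 child(ren)
Matching nodes: [10, 21]
Count of leaf nodes: 2


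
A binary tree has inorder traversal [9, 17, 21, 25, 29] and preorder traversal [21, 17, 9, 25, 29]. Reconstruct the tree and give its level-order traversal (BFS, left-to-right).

Inorder:  [9, 17, 21, 25, 29]
Preorder: [21, 17, 9, 25, 29]
Algorithm: preorder visits root first, so consume preorder in order;
for each root, split the current inorder slice at that value into
left-subtree inorder and right-subtree inorder, then recurse.
Recursive splits:
  root=21; inorder splits into left=[9, 17], right=[25, 29]
  root=17; inorder splits into left=[9], right=[]
  root=9; inorder splits into left=[], right=[]
  root=25; inorder splits into left=[], right=[29]
  root=29; inorder splits into left=[], right=[]
Reconstructed level-order: [21, 17, 25, 9, 29]


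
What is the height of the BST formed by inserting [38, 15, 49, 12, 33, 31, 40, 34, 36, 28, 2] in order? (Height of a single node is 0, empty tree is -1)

Insertion order: [38, 15, 49, 12, 33, 31, 40, 34, 36, 28, 2]
Tree (level-order array): [38, 15, 49, 12, 33, 40, None, 2, None, 31, 34, None, None, None, None, 28, None, None, 36]
Compute height bottom-up (empty subtree = -1):
  height(2) = 1 + max(-1, -1) = 0
  height(12) = 1 + max(0, -1) = 1
  height(28) = 1 + max(-1, -1) = 0
  height(31) = 1 + max(0, -1) = 1
  height(36) = 1 + max(-1, -1) = 0
  height(34) = 1 + max(-1, 0) = 1
  height(33) = 1 + max(1, 1) = 2
  height(15) = 1 + max(1, 2) = 3
  height(40) = 1 + max(-1, -1) = 0
  height(49) = 1 + max(0, -1) = 1
  height(38) = 1 + max(3, 1) = 4
Height = 4


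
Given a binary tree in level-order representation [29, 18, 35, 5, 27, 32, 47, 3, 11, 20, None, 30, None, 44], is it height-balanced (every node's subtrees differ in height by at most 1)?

Tree (level-order array): [29, 18, 35, 5, 27, 32, 47, 3, 11, 20, None, 30, None, 44]
Definition: a tree is height-balanced if, at every node, |h(left) - h(right)| <= 1 (empty subtree has height -1).
Bottom-up per-node check:
  node 3: h_left=-1, h_right=-1, diff=0 [OK], height=0
  node 11: h_left=-1, h_right=-1, diff=0 [OK], height=0
  node 5: h_left=0, h_right=0, diff=0 [OK], height=1
  node 20: h_left=-1, h_right=-1, diff=0 [OK], height=0
  node 27: h_left=0, h_right=-1, diff=1 [OK], height=1
  node 18: h_left=1, h_right=1, diff=0 [OK], height=2
  node 30: h_left=-1, h_right=-1, diff=0 [OK], height=0
  node 32: h_left=0, h_right=-1, diff=1 [OK], height=1
  node 44: h_left=-1, h_right=-1, diff=0 [OK], height=0
  node 47: h_left=0, h_right=-1, diff=1 [OK], height=1
  node 35: h_left=1, h_right=1, diff=0 [OK], height=2
  node 29: h_left=2, h_right=2, diff=0 [OK], height=3
All nodes satisfy the balance condition.
Result: Balanced


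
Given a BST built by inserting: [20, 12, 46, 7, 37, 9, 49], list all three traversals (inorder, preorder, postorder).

Tree insertion order: [20, 12, 46, 7, 37, 9, 49]
Tree (level-order array): [20, 12, 46, 7, None, 37, 49, None, 9]
Inorder (L, root, R): [7, 9, 12, 20, 37, 46, 49]
Preorder (root, L, R): [20, 12, 7, 9, 46, 37, 49]
Postorder (L, R, root): [9, 7, 12, 37, 49, 46, 20]


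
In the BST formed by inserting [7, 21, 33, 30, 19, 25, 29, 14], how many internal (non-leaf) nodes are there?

Tree built from: [7, 21, 33, 30, 19, 25, 29, 14]
Tree (level-order array): [7, None, 21, 19, 33, 14, None, 30, None, None, None, 25, None, None, 29]
Rule: An internal node has at least one child.
Per-node child counts:
  node 7: 1 child(ren)
  node 21: 2 child(ren)
  node 19: 1 child(ren)
  node 14: 0 child(ren)
  node 33: 1 child(ren)
  node 30: 1 child(ren)
  node 25: 1 child(ren)
  node 29: 0 child(ren)
Matching nodes: [7, 21, 19, 33, 30, 25]
Count of internal (non-leaf) nodes: 6


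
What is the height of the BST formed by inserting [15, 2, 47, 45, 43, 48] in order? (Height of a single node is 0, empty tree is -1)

Insertion order: [15, 2, 47, 45, 43, 48]
Tree (level-order array): [15, 2, 47, None, None, 45, 48, 43]
Compute height bottom-up (empty subtree = -1):
  height(2) = 1 + max(-1, -1) = 0
  height(43) = 1 + max(-1, -1) = 0
  height(45) = 1 + max(0, -1) = 1
  height(48) = 1 + max(-1, -1) = 0
  height(47) = 1 + max(1, 0) = 2
  height(15) = 1 + max(0, 2) = 3
Height = 3


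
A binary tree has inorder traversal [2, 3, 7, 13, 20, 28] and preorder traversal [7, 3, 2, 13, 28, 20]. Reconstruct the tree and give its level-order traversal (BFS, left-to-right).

Inorder:  [2, 3, 7, 13, 20, 28]
Preorder: [7, 3, 2, 13, 28, 20]
Algorithm: preorder visits root first, so consume preorder in order;
for each root, split the current inorder slice at that value into
left-subtree inorder and right-subtree inorder, then recurse.
Recursive splits:
  root=7; inorder splits into left=[2, 3], right=[13, 20, 28]
  root=3; inorder splits into left=[2], right=[]
  root=2; inorder splits into left=[], right=[]
  root=13; inorder splits into left=[], right=[20, 28]
  root=28; inorder splits into left=[20], right=[]
  root=20; inorder splits into left=[], right=[]
Reconstructed level-order: [7, 3, 13, 2, 28, 20]


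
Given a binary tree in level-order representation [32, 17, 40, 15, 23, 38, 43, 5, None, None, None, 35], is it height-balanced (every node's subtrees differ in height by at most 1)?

Tree (level-order array): [32, 17, 40, 15, 23, 38, 43, 5, None, None, None, 35]
Definition: a tree is height-balanced if, at every node, |h(left) - h(right)| <= 1 (empty subtree has height -1).
Bottom-up per-node check:
  node 5: h_left=-1, h_right=-1, diff=0 [OK], height=0
  node 15: h_left=0, h_right=-1, diff=1 [OK], height=1
  node 23: h_left=-1, h_right=-1, diff=0 [OK], height=0
  node 17: h_left=1, h_right=0, diff=1 [OK], height=2
  node 35: h_left=-1, h_right=-1, diff=0 [OK], height=0
  node 38: h_left=0, h_right=-1, diff=1 [OK], height=1
  node 43: h_left=-1, h_right=-1, diff=0 [OK], height=0
  node 40: h_left=1, h_right=0, diff=1 [OK], height=2
  node 32: h_left=2, h_right=2, diff=0 [OK], height=3
All nodes satisfy the balance condition.
Result: Balanced


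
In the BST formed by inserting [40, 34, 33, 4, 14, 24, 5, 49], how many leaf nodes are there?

Tree built from: [40, 34, 33, 4, 14, 24, 5, 49]
Tree (level-order array): [40, 34, 49, 33, None, None, None, 4, None, None, 14, 5, 24]
Rule: A leaf has 0 children.
Per-node child counts:
  node 40: 2 child(ren)
  node 34: 1 child(ren)
  node 33: 1 child(ren)
  node 4: 1 child(ren)
  node 14: 2 child(ren)
  node 5: 0 child(ren)
  node 24: 0 child(ren)
  node 49: 0 child(ren)
Matching nodes: [5, 24, 49]
Count of leaf nodes: 3


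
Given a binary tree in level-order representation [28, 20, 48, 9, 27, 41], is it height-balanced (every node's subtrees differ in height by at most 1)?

Tree (level-order array): [28, 20, 48, 9, 27, 41]
Definition: a tree is height-balanced if, at every node, |h(left) - h(right)| <= 1 (empty subtree has height -1).
Bottom-up per-node check:
  node 9: h_left=-1, h_right=-1, diff=0 [OK], height=0
  node 27: h_left=-1, h_right=-1, diff=0 [OK], height=0
  node 20: h_left=0, h_right=0, diff=0 [OK], height=1
  node 41: h_left=-1, h_right=-1, diff=0 [OK], height=0
  node 48: h_left=0, h_right=-1, diff=1 [OK], height=1
  node 28: h_left=1, h_right=1, diff=0 [OK], height=2
All nodes satisfy the balance condition.
Result: Balanced


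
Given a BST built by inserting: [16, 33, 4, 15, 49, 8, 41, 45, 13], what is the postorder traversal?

Tree insertion order: [16, 33, 4, 15, 49, 8, 41, 45, 13]
Tree (level-order array): [16, 4, 33, None, 15, None, 49, 8, None, 41, None, None, 13, None, 45]
Postorder traversal: [13, 8, 15, 4, 45, 41, 49, 33, 16]


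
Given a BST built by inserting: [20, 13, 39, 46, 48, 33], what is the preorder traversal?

Tree insertion order: [20, 13, 39, 46, 48, 33]
Tree (level-order array): [20, 13, 39, None, None, 33, 46, None, None, None, 48]
Preorder traversal: [20, 13, 39, 33, 46, 48]


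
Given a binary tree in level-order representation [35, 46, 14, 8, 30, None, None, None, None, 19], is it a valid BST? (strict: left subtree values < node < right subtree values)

Level-order array: [35, 46, 14, 8, 30, None, None, None, None, 19]
Validate using subtree bounds (lo, hi): at each node, require lo < value < hi,
then recurse left with hi=value and right with lo=value.
Preorder trace (stopping at first violation):
  at node 35 with bounds (-inf, +inf): OK
  at node 46 with bounds (-inf, 35): VIOLATION
Node 46 violates its bound: not (-inf < 46 < 35).
Result: Not a valid BST


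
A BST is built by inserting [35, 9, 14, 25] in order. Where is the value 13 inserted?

Starting tree (level order): [35, 9, None, None, 14, None, 25]
Insertion path: 35 -> 9 -> 14
Result: insert 13 as left child of 14
Final tree (level order): [35, 9, None, None, 14, 13, 25]


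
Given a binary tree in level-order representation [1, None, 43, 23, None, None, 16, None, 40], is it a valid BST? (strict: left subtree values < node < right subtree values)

Level-order array: [1, None, 43, 23, None, None, 16, None, 40]
Validate using subtree bounds (lo, hi): at each node, require lo < value < hi,
then recurse left with hi=value and right with lo=value.
Preorder trace (stopping at first violation):
  at node 1 with bounds (-inf, +inf): OK
  at node 43 with bounds (1, +inf): OK
  at node 23 with bounds (1, 43): OK
  at node 16 with bounds (23, 43): VIOLATION
Node 16 violates its bound: not (23 < 16 < 43).
Result: Not a valid BST


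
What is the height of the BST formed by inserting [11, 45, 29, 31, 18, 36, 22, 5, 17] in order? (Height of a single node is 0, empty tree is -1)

Insertion order: [11, 45, 29, 31, 18, 36, 22, 5, 17]
Tree (level-order array): [11, 5, 45, None, None, 29, None, 18, 31, 17, 22, None, 36]
Compute height bottom-up (empty subtree = -1):
  height(5) = 1 + max(-1, -1) = 0
  height(17) = 1 + max(-1, -1) = 0
  height(22) = 1 + max(-1, -1) = 0
  height(18) = 1 + max(0, 0) = 1
  height(36) = 1 + max(-1, -1) = 0
  height(31) = 1 + max(-1, 0) = 1
  height(29) = 1 + max(1, 1) = 2
  height(45) = 1 + max(2, -1) = 3
  height(11) = 1 + max(0, 3) = 4
Height = 4


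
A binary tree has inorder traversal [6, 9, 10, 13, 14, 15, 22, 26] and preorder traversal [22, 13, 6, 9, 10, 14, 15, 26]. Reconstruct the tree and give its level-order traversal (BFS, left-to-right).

Inorder:  [6, 9, 10, 13, 14, 15, 22, 26]
Preorder: [22, 13, 6, 9, 10, 14, 15, 26]
Algorithm: preorder visits root first, so consume preorder in order;
for each root, split the current inorder slice at that value into
left-subtree inorder and right-subtree inorder, then recurse.
Recursive splits:
  root=22; inorder splits into left=[6, 9, 10, 13, 14, 15], right=[26]
  root=13; inorder splits into left=[6, 9, 10], right=[14, 15]
  root=6; inorder splits into left=[], right=[9, 10]
  root=9; inorder splits into left=[], right=[10]
  root=10; inorder splits into left=[], right=[]
  root=14; inorder splits into left=[], right=[15]
  root=15; inorder splits into left=[], right=[]
  root=26; inorder splits into left=[], right=[]
Reconstructed level-order: [22, 13, 26, 6, 14, 9, 15, 10]


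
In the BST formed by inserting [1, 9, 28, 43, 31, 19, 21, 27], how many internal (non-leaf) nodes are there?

Tree built from: [1, 9, 28, 43, 31, 19, 21, 27]
Tree (level-order array): [1, None, 9, None, 28, 19, 43, None, 21, 31, None, None, 27]
Rule: An internal node has at least one child.
Per-node child counts:
  node 1: 1 child(ren)
  node 9: 1 child(ren)
  node 28: 2 child(ren)
  node 19: 1 child(ren)
  node 21: 1 child(ren)
  node 27: 0 child(ren)
  node 43: 1 child(ren)
  node 31: 0 child(ren)
Matching nodes: [1, 9, 28, 19, 21, 43]
Count of internal (non-leaf) nodes: 6


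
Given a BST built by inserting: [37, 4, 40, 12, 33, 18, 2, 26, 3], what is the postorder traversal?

Tree insertion order: [37, 4, 40, 12, 33, 18, 2, 26, 3]
Tree (level-order array): [37, 4, 40, 2, 12, None, None, None, 3, None, 33, None, None, 18, None, None, 26]
Postorder traversal: [3, 2, 26, 18, 33, 12, 4, 40, 37]


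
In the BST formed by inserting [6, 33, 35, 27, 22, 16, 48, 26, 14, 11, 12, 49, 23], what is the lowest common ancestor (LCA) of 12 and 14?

Tree insertion order: [6, 33, 35, 27, 22, 16, 48, 26, 14, 11, 12, 49, 23]
Tree (level-order array): [6, None, 33, 27, 35, 22, None, None, 48, 16, 26, None, 49, 14, None, 23, None, None, None, 11, None, None, None, None, 12]
In a BST, the LCA of p=12, q=14 is the first node v on the
root-to-leaf path with p <= v <= q (go left if both < v, right if both > v).
Walk from root:
  at 6: both 12 and 14 > 6, go right
  at 33: both 12 and 14 < 33, go left
  at 27: both 12 and 14 < 27, go left
  at 22: both 12 and 14 < 22, go left
  at 16: both 12 and 14 < 16, go left
  at 14: 12 <= 14 <= 14, this is the LCA
LCA = 14


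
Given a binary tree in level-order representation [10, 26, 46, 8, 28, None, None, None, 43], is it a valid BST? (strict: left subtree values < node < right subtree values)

Level-order array: [10, 26, 46, 8, 28, None, None, None, 43]
Validate using subtree bounds (lo, hi): at each node, require lo < value < hi,
then recurse left with hi=value and right with lo=value.
Preorder trace (stopping at first violation):
  at node 10 with bounds (-inf, +inf): OK
  at node 26 with bounds (-inf, 10): VIOLATION
Node 26 violates its bound: not (-inf < 26 < 10).
Result: Not a valid BST


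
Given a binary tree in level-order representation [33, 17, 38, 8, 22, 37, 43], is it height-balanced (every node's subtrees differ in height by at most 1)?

Tree (level-order array): [33, 17, 38, 8, 22, 37, 43]
Definition: a tree is height-balanced if, at every node, |h(left) - h(right)| <= 1 (empty subtree has height -1).
Bottom-up per-node check:
  node 8: h_left=-1, h_right=-1, diff=0 [OK], height=0
  node 22: h_left=-1, h_right=-1, diff=0 [OK], height=0
  node 17: h_left=0, h_right=0, diff=0 [OK], height=1
  node 37: h_left=-1, h_right=-1, diff=0 [OK], height=0
  node 43: h_left=-1, h_right=-1, diff=0 [OK], height=0
  node 38: h_left=0, h_right=0, diff=0 [OK], height=1
  node 33: h_left=1, h_right=1, diff=0 [OK], height=2
All nodes satisfy the balance condition.
Result: Balanced


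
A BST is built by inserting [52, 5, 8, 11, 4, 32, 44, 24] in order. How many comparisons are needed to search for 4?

Search path for 4: 52 -> 5 -> 4
Found: True
Comparisons: 3


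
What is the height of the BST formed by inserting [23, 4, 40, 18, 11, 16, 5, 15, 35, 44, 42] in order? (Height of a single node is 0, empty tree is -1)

Insertion order: [23, 4, 40, 18, 11, 16, 5, 15, 35, 44, 42]
Tree (level-order array): [23, 4, 40, None, 18, 35, 44, 11, None, None, None, 42, None, 5, 16, None, None, None, None, 15]
Compute height bottom-up (empty subtree = -1):
  height(5) = 1 + max(-1, -1) = 0
  height(15) = 1 + max(-1, -1) = 0
  height(16) = 1 + max(0, -1) = 1
  height(11) = 1 + max(0, 1) = 2
  height(18) = 1 + max(2, -1) = 3
  height(4) = 1 + max(-1, 3) = 4
  height(35) = 1 + max(-1, -1) = 0
  height(42) = 1 + max(-1, -1) = 0
  height(44) = 1 + max(0, -1) = 1
  height(40) = 1 + max(0, 1) = 2
  height(23) = 1 + max(4, 2) = 5
Height = 5


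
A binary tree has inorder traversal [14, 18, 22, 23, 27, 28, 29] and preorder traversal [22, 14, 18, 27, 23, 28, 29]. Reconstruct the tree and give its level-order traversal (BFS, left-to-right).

Inorder:  [14, 18, 22, 23, 27, 28, 29]
Preorder: [22, 14, 18, 27, 23, 28, 29]
Algorithm: preorder visits root first, so consume preorder in order;
for each root, split the current inorder slice at that value into
left-subtree inorder and right-subtree inorder, then recurse.
Recursive splits:
  root=22; inorder splits into left=[14, 18], right=[23, 27, 28, 29]
  root=14; inorder splits into left=[], right=[18]
  root=18; inorder splits into left=[], right=[]
  root=27; inorder splits into left=[23], right=[28, 29]
  root=23; inorder splits into left=[], right=[]
  root=28; inorder splits into left=[], right=[29]
  root=29; inorder splits into left=[], right=[]
Reconstructed level-order: [22, 14, 27, 18, 23, 28, 29]


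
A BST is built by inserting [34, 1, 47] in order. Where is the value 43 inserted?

Starting tree (level order): [34, 1, 47]
Insertion path: 34 -> 47
Result: insert 43 as left child of 47
Final tree (level order): [34, 1, 47, None, None, 43]


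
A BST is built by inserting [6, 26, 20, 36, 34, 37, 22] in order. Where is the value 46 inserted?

Starting tree (level order): [6, None, 26, 20, 36, None, 22, 34, 37]
Insertion path: 6 -> 26 -> 36 -> 37
Result: insert 46 as right child of 37
Final tree (level order): [6, None, 26, 20, 36, None, 22, 34, 37, None, None, None, None, None, 46]


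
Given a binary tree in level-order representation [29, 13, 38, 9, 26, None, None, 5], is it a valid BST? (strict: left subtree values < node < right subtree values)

Level-order array: [29, 13, 38, 9, 26, None, None, 5]
Validate using subtree bounds (lo, hi): at each node, require lo < value < hi,
then recurse left with hi=value and right with lo=value.
Preorder trace (stopping at first violation):
  at node 29 with bounds (-inf, +inf): OK
  at node 13 with bounds (-inf, 29): OK
  at node 9 with bounds (-inf, 13): OK
  at node 5 with bounds (-inf, 9): OK
  at node 26 with bounds (13, 29): OK
  at node 38 with bounds (29, +inf): OK
No violation found at any node.
Result: Valid BST


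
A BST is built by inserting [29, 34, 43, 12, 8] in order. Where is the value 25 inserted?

Starting tree (level order): [29, 12, 34, 8, None, None, 43]
Insertion path: 29 -> 12
Result: insert 25 as right child of 12
Final tree (level order): [29, 12, 34, 8, 25, None, 43]


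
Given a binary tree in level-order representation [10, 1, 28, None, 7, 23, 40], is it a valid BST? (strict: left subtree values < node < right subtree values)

Level-order array: [10, 1, 28, None, 7, 23, 40]
Validate using subtree bounds (lo, hi): at each node, require lo < value < hi,
then recurse left with hi=value and right with lo=value.
Preorder trace (stopping at first violation):
  at node 10 with bounds (-inf, +inf): OK
  at node 1 with bounds (-inf, 10): OK
  at node 7 with bounds (1, 10): OK
  at node 28 with bounds (10, +inf): OK
  at node 23 with bounds (10, 28): OK
  at node 40 with bounds (28, +inf): OK
No violation found at any node.
Result: Valid BST


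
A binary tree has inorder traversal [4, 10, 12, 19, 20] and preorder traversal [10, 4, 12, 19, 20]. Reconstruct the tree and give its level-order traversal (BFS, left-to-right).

Inorder:  [4, 10, 12, 19, 20]
Preorder: [10, 4, 12, 19, 20]
Algorithm: preorder visits root first, so consume preorder in order;
for each root, split the current inorder slice at that value into
left-subtree inorder and right-subtree inorder, then recurse.
Recursive splits:
  root=10; inorder splits into left=[4], right=[12, 19, 20]
  root=4; inorder splits into left=[], right=[]
  root=12; inorder splits into left=[], right=[19, 20]
  root=19; inorder splits into left=[], right=[20]
  root=20; inorder splits into left=[], right=[]
Reconstructed level-order: [10, 4, 12, 19, 20]


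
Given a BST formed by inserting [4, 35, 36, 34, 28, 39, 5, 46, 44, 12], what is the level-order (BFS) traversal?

Tree insertion order: [4, 35, 36, 34, 28, 39, 5, 46, 44, 12]
Tree (level-order array): [4, None, 35, 34, 36, 28, None, None, 39, 5, None, None, 46, None, 12, 44]
BFS from the root, enqueuing left then right child of each popped node:
  queue [4] -> pop 4, enqueue [35], visited so far: [4]
  queue [35] -> pop 35, enqueue [34, 36], visited so far: [4, 35]
  queue [34, 36] -> pop 34, enqueue [28], visited so far: [4, 35, 34]
  queue [36, 28] -> pop 36, enqueue [39], visited so far: [4, 35, 34, 36]
  queue [28, 39] -> pop 28, enqueue [5], visited so far: [4, 35, 34, 36, 28]
  queue [39, 5] -> pop 39, enqueue [46], visited so far: [4, 35, 34, 36, 28, 39]
  queue [5, 46] -> pop 5, enqueue [12], visited so far: [4, 35, 34, 36, 28, 39, 5]
  queue [46, 12] -> pop 46, enqueue [44], visited so far: [4, 35, 34, 36, 28, 39, 5, 46]
  queue [12, 44] -> pop 12, enqueue [none], visited so far: [4, 35, 34, 36, 28, 39, 5, 46, 12]
  queue [44] -> pop 44, enqueue [none], visited so far: [4, 35, 34, 36, 28, 39, 5, 46, 12, 44]
Result: [4, 35, 34, 36, 28, 39, 5, 46, 12, 44]


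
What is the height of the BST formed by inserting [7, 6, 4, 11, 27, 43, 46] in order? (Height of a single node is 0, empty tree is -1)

Insertion order: [7, 6, 4, 11, 27, 43, 46]
Tree (level-order array): [7, 6, 11, 4, None, None, 27, None, None, None, 43, None, 46]
Compute height bottom-up (empty subtree = -1):
  height(4) = 1 + max(-1, -1) = 0
  height(6) = 1 + max(0, -1) = 1
  height(46) = 1 + max(-1, -1) = 0
  height(43) = 1 + max(-1, 0) = 1
  height(27) = 1 + max(-1, 1) = 2
  height(11) = 1 + max(-1, 2) = 3
  height(7) = 1 + max(1, 3) = 4
Height = 4


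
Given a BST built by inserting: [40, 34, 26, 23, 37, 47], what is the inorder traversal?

Tree insertion order: [40, 34, 26, 23, 37, 47]
Tree (level-order array): [40, 34, 47, 26, 37, None, None, 23]
Inorder traversal: [23, 26, 34, 37, 40, 47]


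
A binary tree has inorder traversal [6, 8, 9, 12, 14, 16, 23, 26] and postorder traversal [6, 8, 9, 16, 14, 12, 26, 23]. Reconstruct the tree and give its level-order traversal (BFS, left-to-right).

Inorder:   [6, 8, 9, 12, 14, 16, 23, 26]
Postorder: [6, 8, 9, 16, 14, 12, 26, 23]
Algorithm: postorder visits root last, so walk postorder right-to-left;
each value is the root of the current inorder slice — split it at that
value, recurse on the right subtree first, then the left.
Recursive splits:
  root=23; inorder splits into left=[6, 8, 9, 12, 14, 16], right=[26]
  root=26; inorder splits into left=[], right=[]
  root=12; inorder splits into left=[6, 8, 9], right=[14, 16]
  root=14; inorder splits into left=[], right=[16]
  root=16; inorder splits into left=[], right=[]
  root=9; inorder splits into left=[6, 8], right=[]
  root=8; inorder splits into left=[6], right=[]
  root=6; inorder splits into left=[], right=[]
Reconstructed level-order: [23, 12, 26, 9, 14, 8, 16, 6]


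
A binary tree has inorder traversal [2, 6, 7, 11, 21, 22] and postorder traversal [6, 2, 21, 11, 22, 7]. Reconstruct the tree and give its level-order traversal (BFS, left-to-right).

Inorder:   [2, 6, 7, 11, 21, 22]
Postorder: [6, 2, 21, 11, 22, 7]
Algorithm: postorder visits root last, so walk postorder right-to-left;
each value is the root of the current inorder slice — split it at that
value, recurse on the right subtree first, then the left.
Recursive splits:
  root=7; inorder splits into left=[2, 6], right=[11, 21, 22]
  root=22; inorder splits into left=[11, 21], right=[]
  root=11; inorder splits into left=[], right=[21]
  root=21; inorder splits into left=[], right=[]
  root=2; inorder splits into left=[], right=[6]
  root=6; inorder splits into left=[], right=[]
Reconstructed level-order: [7, 2, 22, 6, 11, 21]


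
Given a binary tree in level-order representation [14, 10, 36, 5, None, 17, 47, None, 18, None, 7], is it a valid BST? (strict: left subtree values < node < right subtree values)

Level-order array: [14, 10, 36, 5, None, 17, 47, None, 18, None, 7]
Validate using subtree bounds (lo, hi): at each node, require lo < value < hi,
then recurse left with hi=value and right with lo=value.
Preorder trace (stopping at first violation):
  at node 14 with bounds (-inf, +inf): OK
  at node 10 with bounds (-inf, 14): OK
  at node 5 with bounds (-inf, 10): OK
  at node 18 with bounds (5, 10): VIOLATION
Node 18 violates its bound: not (5 < 18 < 10).
Result: Not a valid BST


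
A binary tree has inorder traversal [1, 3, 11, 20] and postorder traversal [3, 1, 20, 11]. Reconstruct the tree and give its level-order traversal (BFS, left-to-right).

Inorder:   [1, 3, 11, 20]
Postorder: [3, 1, 20, 11]
Algorithm: postorder visits root last, so walk postorder right-to-left;
each value is the root of the current inorder slice — split it at that
value, recurse on the right subtree first, then the left.
Recursive splits:
  root=11; inorder splits into left=[1, 3], right=[20]
  root=20; inorder splits into left=[], right=[]
  root=1; inorder splits into left=[], right=[3]
  root=3; inorder splits into left=[], right=[]
Reconstructed level-order: [11, 1, 20, 3]


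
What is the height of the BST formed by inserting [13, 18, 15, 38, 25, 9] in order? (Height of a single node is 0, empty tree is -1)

Insertion order: [13, 18, 15, 38, 25, 9]
Tree (level-order array): [13, 9, 18, None, None, 15, 38, None, None, 25]
Compute height bottom-up (empty subtree = -1):
  height(9) = 1 + max(-1, -1) = 0
  height(15) = 1 + max(-1, -1) = 0
  height(25) = 1 + max(-1, -1) = 0
  height(38) = 1 + max(0, -1) = 1
  height(18) = 1 + max(0, 1) = 2
  height(13) = 1 + max(0, 2) = 3
Height = 3


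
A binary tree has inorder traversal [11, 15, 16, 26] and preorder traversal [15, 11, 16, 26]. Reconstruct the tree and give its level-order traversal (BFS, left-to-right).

Inorder:  [11, 15, 16, 26]
Preorder: [15, 11, 16, 26]
Algorithm: preorder visits root first, so consume preorder in order;
for each root, split the current inorder slice at that value into
left-subtree inorder and right-subtree inorder, then recurse.
Recursive splits:
  root=15; inorder splits into left=[11], right=[16, 26]
  root=11; inorder splits into left=[], right=[]
  root=16; inorder splits into left=[], right=[26]
  root=26; inorder splits into left=[], right=[]
Reconstructed level-order: [15, 11, 16, 26]


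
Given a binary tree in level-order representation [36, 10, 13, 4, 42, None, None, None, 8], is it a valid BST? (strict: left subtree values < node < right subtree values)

Level-order array: [36, 10, 13, 4, 42, None, None, None, 8]
Validate using subtree bounds (lo, hi): at each node, require lo < value < hi,
then recurse left with hi=value and right with lo=value.
Preorder trace (stopping at first violation):
  at node 36 with bounds (-inf, +inf): OK
  at node 10 with bounds (-inf, 36): OK
  at node 4 with bounds (-inf, 10): OK
  at node 8 with bounds (4, 10): OK
  at node 42 with bounds (10, 36): VIOLATION
Node 42 violates its bound: not (10 < 42 < 36).
Result: Not a valid BST


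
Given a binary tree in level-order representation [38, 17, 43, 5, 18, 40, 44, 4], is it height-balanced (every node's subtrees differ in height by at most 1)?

Tree (level-order array): [38, 17, 43, 5, 18, 40, 44, 4]
Definition: a tree is height-balanced if, at every node, |h(left) - h(right)| <= 1 (empty subtree has height -1).
Bottom-up per-node check:
  node 4: h_left=-1, h_right=-1, diff=0 [OK], height=0
  node 5: h_left=0, h_right=-1, diff=1 [OK], height=1
  node 18: h_left=-1, h_right=-1, diff=0 [OK], height=0
  node 17: h_left=1, h_right=0, diff=1 [OK], height=2
  node 40: h_left=-1, h_right=-1, diff=0 [OK], height=0
  node 44: h_left=-1, h_right=-1, diff=0 [OK], height=0
  node 43: h_left=0, h_right=0, diff=0 [OK], height=1
  node 38: h_left=2, h_right=1, diff=1 [OK], height=3
All nodes satisfy the balance condition.
Result: Balanced
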